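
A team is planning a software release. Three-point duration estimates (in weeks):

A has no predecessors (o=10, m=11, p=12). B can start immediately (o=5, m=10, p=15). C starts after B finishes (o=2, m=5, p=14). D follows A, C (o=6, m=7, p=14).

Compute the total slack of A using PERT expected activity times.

5 weeks

te_A = (10 + 4·11 + 12)/6 = 66/6 = 11
te_B = (5 + 4·10 + 15)/6 = 60/6 = 10
te_C = (2 + 4·5 + 14)/6 = 36/6 = 6
te_D = (6 + 4·7 + 14)/6 = 48/6 = 8

Forward pass:
ES_A = 0; EF_A = 11
ES_B = 0; EF_B = 10
ES_C = 10; EF_C = 10+6 = 16
ES_D = max(EF_A=11, EF_C=16) = 16; EF_D = 16+8 = 24
Expected project duration μ = 24 weeks. Critical path: B → C → D.

Backward pass:
LF_D = 24; LS_D = 24−8 = 16
LF_C = LS_D = 16; LS_C = 16−6 = 10
LF_B = LS_C = 10; LS_B = 10−10 = 0
LF_A = LS_D = 16; LS_A = 16−11 = 5
Slack_A = LS_A − ES_A = 5 − 0 = 5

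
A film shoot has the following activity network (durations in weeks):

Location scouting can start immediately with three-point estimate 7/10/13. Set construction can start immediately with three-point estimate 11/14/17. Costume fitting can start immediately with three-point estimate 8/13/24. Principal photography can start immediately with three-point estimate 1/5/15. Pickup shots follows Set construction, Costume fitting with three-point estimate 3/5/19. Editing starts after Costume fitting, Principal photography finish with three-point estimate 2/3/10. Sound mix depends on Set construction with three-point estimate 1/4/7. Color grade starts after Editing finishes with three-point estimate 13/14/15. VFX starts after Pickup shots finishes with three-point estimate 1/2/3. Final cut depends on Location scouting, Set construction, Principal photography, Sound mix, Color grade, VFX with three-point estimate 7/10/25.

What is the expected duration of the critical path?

te_Location scouting = (7 + 4·10 + 13)/6 = 60/6 = 10
te_Set construction = (11 + 4·14 + 17)/6 = 84/6 = 14
te_Costume fitting = (8 + 4·13 + 24)/6 = 84/6 = 14
te_Principal photography = (1 + 4·5 + 15)/6 = 36/6 = 6
te_Pickup shots = (3 + 4·5 + 19)/6 = 42/6 = 7
te_Editing = (2 + 4·3 + 10)/6 = 24/6 = 4
te_Sound mix = (1 + 4·4 + 7)/6 = 24/6 = 4
te_Color grade = (13 + 4·14 + 15)/6 = 84/6 = 14
te_VFX = (1 + 4·2 + 3)/6 = 12/6 = 2
te_Final cut = (7 + 4·10 + 25)/6 = 72/6 = 12

Forward pass:
ES_Location scouting = 0; EF_Location scouting = 10
ES_Set construction = 0; EF_Set construction = 14
ES_Costume fitting = 0; EF_Costume fitting = 14
ES_Principal photography = 0; EF_Principal photography = 6
ES_Pickup shots = max(EF_Set construction=14, EF_Costume fitting=14) = 14; EF_Pickup shots = 14+7 = 21
ES_Editing = max(EF_Costume fitting=14, EF_Principal photography=6) = 14; EF_Editing = 14+4 = 18
ES_Sound mix = 14; EF_Sound mix = 14+4 = 18
ES_Color grade = 18; EF_Color grade = 18+14 = 32
ES_VFX = 21; EF_VFX = 21+2 = 23
ES_Final cut = max(EF_Location scouting=10, EF_Set construction=14, EF_Principal photography=6, EF_Sound mix=18, EF_Color grade=32, EF_VFX=23) = 32; EF_Final cut = 32+12 = 44
Expected project duration μ = 44 weeks. Critical path: Costume fitting → Editing → Color grade → Final cut.

44 weeks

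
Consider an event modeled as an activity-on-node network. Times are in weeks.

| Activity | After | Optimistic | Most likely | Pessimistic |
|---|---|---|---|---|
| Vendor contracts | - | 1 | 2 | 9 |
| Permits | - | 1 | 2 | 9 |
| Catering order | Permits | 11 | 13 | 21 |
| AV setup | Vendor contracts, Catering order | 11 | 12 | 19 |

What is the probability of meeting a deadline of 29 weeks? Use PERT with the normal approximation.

te_Vendor contracts = (1 + 4·2 + 9)/6 = 18/6 = 3; σ²_Vendor contracts = ((9−1)/6)² = 1.778
te_Permits = (1 + 4·2 + 9)/6 = 18/6 = 3; σ²_Permits = ((9−1)/6)² = 1.778
te_Catering order = (11 + 4·13 + 21)/6 = 84/6 = 14; σ²_Catering order = ((21−11)/6)² = 2.778
te_AV setup = (11 + 4·12 + 19)/6 = 78/6 = 13; σ²_AV setup = ((19−11)/6)² = 1.778

Forward pass:
ES_Vendor contracts = 0; EF_Vendor contracts = 3
ES_Permits = 0; EF_Permits = 3
ES_Catering order = 3; EF_Catering order = 3+14 = 17
ES_AV setup = max(EF_Vendor contracts=3, EF_Catering order=17) = 17; EF_AV setup = 17+13 = 30
Expected project duration μ = 30 weeks. Critical path: Permits → Catering order → AV setup.

Variance along critical path = 1.778 + 2.778 + 1.778 = 6.333; σ = √6.333 = 2.517 weeks.
Z = (29 − 30) / 2.517 = -0.397
P(T ≤ 29) = Φ(-0.397) ≈ 0.346

0.346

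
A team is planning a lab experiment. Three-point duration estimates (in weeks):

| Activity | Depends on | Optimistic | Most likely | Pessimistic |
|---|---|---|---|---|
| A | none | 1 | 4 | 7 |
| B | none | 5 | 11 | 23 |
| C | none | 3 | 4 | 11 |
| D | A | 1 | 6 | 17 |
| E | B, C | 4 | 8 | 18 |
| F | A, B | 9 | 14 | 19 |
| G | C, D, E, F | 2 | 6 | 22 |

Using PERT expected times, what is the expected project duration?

te_A = (1 + 4·4 + 7)/6 = 24/6 = 4
te_B = (5 + 4·11 + 23)/6 = 72/6 = 12
te_C = (3 + 4·4 + 11)/6 = 30/6 = 5
te_D = (1 + 4·6 + 17)/6 = 42/6 = 7
te_E = (4 + 4·8 + 18)/6 = 54/6 = 9
te_F = (9 + 4·14 + 19)/6 = 84/6 = 14
te_G = (2 + 4·6 + 22)/6 = 48/6 = 8

Forward pass:
ES_A = 0; EF_A = 4
ES_B = 0; EF_B = 12
ES_C = 0; EF_C = 5
ES_D = 4; EF_D = 4+7 = 11
ES_E = max(EF_B=12, EF_C=5) = 12; EF_E = 12+9 = 21
ES_F = max(EF_A=4, EF_B=12) = 12; EF_F = 12+14 = 26
ES_G = max(EF_C=5, EF_D=11, EF_E=21, EF_F=26) = 26; EF_G = 26+8 = 34
Expected project duration μ = 34 weeks. Critical path: B → F → G.

34 weeks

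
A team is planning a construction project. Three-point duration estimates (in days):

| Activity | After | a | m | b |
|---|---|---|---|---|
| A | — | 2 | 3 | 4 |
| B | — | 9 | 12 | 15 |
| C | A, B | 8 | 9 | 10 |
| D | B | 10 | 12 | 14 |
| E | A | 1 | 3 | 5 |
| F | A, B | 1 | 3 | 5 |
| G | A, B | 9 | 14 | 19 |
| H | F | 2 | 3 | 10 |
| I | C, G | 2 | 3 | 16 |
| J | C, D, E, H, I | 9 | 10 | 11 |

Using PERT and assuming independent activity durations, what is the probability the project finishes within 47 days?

te_A = (2 + 4·3 + 4)/6 = 18/6 = 3; σ²_A = ((4−2)/6)² = 0.111
te_B = (9 + 4·12 + 15)/6 = 72/6 = 12; σ²_B = ((15−9)/6)² = 1.000
te_C = (8 + 4·9 + 10)/6 = 54/6 = 9; σ²_C = ((10−8)/6)² = 0.111
te_D = (10 + 4·12 + 14)/6 = 72/6 = 12; σ²_D = ((14−10)/6)² = 0.444
te_E = (1 + 4·3 + 5)/6 = 18/6 = 3; σ²_E = ((5−1)/6)² = 0.444
te_F = (1 + 4·3 + 5)/6 = 18/6 = 3; σ²_F = ((5−1)/6)² = 0.444
te_G = (9 + 4·14 + 19)/6 = 84/6 = 14; σ²_G = ((19−9)/6)² = 2.778
te_H = (2 + 4·3 + 10)/6 = 24/6 = 4; σ²_H = ((10−2)/6)² = 1.778
te_I = (2 + 4·3 + 16)/6 = 30/6 = 5; σ²_I = ((16−2)/6)² = 5.444
te_J = (9 + 4·10 + 11)/6 = 60/6 = 10; σ²_J = ((11−9)/6)² = 0.111

Forward pass:
ES_A = 0; EF_A = 3
ES_B = 0; EF_B = 12
ES_C = max(EF_A=3, EF_B=12) = 12; EF_C = 12+9 = 21
ES_D = 12; EF_D = 12+12 = 24
ES_E = 3; EF_E = 3+3 = 6
ES_F = max(EF_A=3, EF_B=12) = 12; EF_F = 12+3 = 15
ES_G = max(EF_A=3, EF_B=12) = 12; EF_G = 12+14 = 26
ES_H = 15; EF_H = 15+4 = 19
ES_I = max(EF_C=21, EF_G=26) = 26; EF_I = 26+5 = 31
ES_J = max(EF_C=21, EF_D=24, EF_E=6, EF_H=19, EF_I=31) = 31; EF_J = 31+10 = 41
Expected project duration μ = 41 days. Critical path: B → G → I → J.

Variance along critical path = 1.000 + 2.778 + 5.444 + 0.111 = 9.333; σ = √9.333 = 3.055 days.
Z = (47 − 41) / 3.055 = 1.964
P(T ≤ 47) = Φ(1.964) ≈ 0.975

0.975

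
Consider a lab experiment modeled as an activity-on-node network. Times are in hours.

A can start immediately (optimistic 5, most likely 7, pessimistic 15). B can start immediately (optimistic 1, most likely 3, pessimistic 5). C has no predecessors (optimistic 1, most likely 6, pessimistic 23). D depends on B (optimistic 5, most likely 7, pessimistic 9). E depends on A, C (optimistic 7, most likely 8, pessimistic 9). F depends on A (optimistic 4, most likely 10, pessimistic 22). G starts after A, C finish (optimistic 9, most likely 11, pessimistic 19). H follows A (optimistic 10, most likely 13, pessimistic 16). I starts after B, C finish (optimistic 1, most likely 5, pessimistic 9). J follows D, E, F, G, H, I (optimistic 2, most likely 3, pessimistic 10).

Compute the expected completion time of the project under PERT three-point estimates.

te_A = (5 + 4·7 + 15)/6 = 48/6 = 8
te_B = (1 + 4·3 + 5)/6 = 18/6 = 3
te_C = (1 + 4·6 + 23)/6 = 48/6 = 8
te_D = (5 + 4·7 + 9)/6 = 42/6 = 7
te_E = (7 + 4·8 + 9)/6 = 48/6 = 8
te_F = (4 + 4·10 + 22)/6 = 66/6 = 11
te_G = (9 + 4·11 + 19)/6 = 72/6 = 12
te_H = (10 + 4·13 + 16)/6 = 78/6 = 13
te_I = (1 + 4·5 + 9)/6 = 30/6 = 5
te_J = (2 + 4·3 + 10)/6 = 24/6 = 4

Forward pass:
ES_A = 0; EF_A = 8
ES_B = 0; EF_B = 3
ES_C = 0; EF_C = 8
ES_D = 3; EF_D = 3+7 = 10
ES_E = max(EF_A=8, EF_C=8) = 8; EF_E = 8+8 = 16
ES_F = 8; EF_F = 8+11 = 19
ES_G = max(EF_A=8, EF_C=8) = 8; EF_G = 8+12 = 20
ES_H = 8; EF_H = 8+13 = 21
ES_I = max(EF_B=3, EF_C=8) = 8; EF_I = 8+5 = 13
ES_J = max(EF_D=10, EF_E=16, EF_F=19, EF_G=20, EF_H=21, EF_I=13) = 21; EF_J = 21+4 = 25
Expected project duration μ = 25 hours. Critical path: A → H → J.

25 hours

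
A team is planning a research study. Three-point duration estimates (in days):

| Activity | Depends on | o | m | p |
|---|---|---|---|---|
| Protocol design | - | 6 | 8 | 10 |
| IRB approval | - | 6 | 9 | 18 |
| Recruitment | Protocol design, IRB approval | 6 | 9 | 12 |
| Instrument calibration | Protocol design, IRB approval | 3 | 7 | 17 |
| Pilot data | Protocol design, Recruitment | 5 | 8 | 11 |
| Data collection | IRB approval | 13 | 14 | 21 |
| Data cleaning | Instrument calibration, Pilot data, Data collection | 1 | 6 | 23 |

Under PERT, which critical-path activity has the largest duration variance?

Data cleaning

te_Protocol design = (6 + 4·8 + 10)/6 = 48/6 = 8; σ²_Protocol design = ((10−6)/6)² = 0.444
te_IRB approval = (6 + 4·9 + 18)/6 = 60/6 = 10; σ²_IRB approval = ((18−6)/6)² = 4.000
te_Recruitment = (6 + 4·9 + 12)/6 = 54/6 = 9; σ²_Recruitment = ((12−6)/6)² = 1.000
te_Instrument calibration = (3 + 4·7 + 17)/6 = 48/6 = 8; σ²_Instrument calibration = ((17−3)/6)² = 5.444
te_Pilot data = (5 + 4·8 + 11)/6 = 48/6 = 8; σ²_Pilot data = ((11−5)/6)² = 1.000
te_Data collection = (13 + 4·14 + 21)/6 = 90/6 = 15; σ²_Data collection = ((21−13)/6)² = 1.778
te_Data cleaning = (1 + 4·6 + 23)/6 = 48/6 = 8; σ²_Data cleaning = ((23−1)/6)² = 13.444

Forward pass:
ES_Protocol design = 0; EF_Protocol design = 8
ES_IRB approval = 0; EF_IRB approval = 10
ES_Recruitment = max(EF_Protocol design=8, EF_IRB approval=10) = 10; EF_Recruitment = 10+9 = 19
ES_Instrument calibration = max(EF_Protocol design=8, EF_IRB approval=10) = 10; EF_Instrument calibration = 10+8 = 18
ES_Pilot data = max(EF_Protocol design=8, EF_Recruitment=19) = 19; EF_Pilot data = 19+8 = 27
ES_Data collection = 10; EF_Data collection = 10+15 = 25
ES_Data cleaning = max(EF_Instrument calibration=18, EF_Pilot data=27, EF_Data collection=25) = 27; EF_Data cleaning = 27+8 = 35
Expected project duration μ = 35 days. Critical path: IRB approval → Recruitment → Pilot data → Data cleaning.

Variances on critical path: σ²_IRB approval=4.000, σ²_Recruitment=1.000, σ²_Pilot data=1.000, σ²_Data cleaning=13.444.
Largest is σ²_Data cleaning = 13.444.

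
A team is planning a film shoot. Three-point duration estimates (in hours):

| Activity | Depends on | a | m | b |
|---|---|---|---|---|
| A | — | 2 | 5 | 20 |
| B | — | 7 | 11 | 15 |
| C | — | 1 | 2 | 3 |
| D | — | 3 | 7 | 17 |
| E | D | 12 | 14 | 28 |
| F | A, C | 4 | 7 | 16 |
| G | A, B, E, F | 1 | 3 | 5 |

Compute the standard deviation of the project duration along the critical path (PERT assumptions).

3.61 hours

te_A = (2 + 4·5 + 20)/6 = 42/6 = 7; σ²_A = ((20−2)/6)² = 9.000
te_B = (7 + 4·11 + 15)/6 = 66/6 = 11; σ²_B = ((15−7)/6)² = 1.778
te_C = (1 + 4·2 + 3)/6 = 12/6 = 2; σ²_C = ((3−1)/6)² = 0.111
te_D = (3 + 4·7 + 17)/6 = 48/6 = 8; σ²_D = ((17−3)/6)² = 5.444
te_E = (12 + 4·14 + 28)/6 = 96/6 = 16; σ²_E = ((28−12)/6)² = 7.111
te_F = (4 + 4·7 + 16)/6 = 48/6 = 8; σ²_F = ((16−4)/6)² = 4.000
te_G = (1 + 4·3 + 5)/6 = 18/6 = 3; σ²_G = ((5−1)/6)² = 0.444

Forward pass:
ES_A = 0; EF_A = 7
ES_B = 0; EF_B = 11
ES_C = 0; EF_C = 2
ES_D = 0; EF_D = 8
ES_E = 8; EF_E = 8+16 = 24
ES_F = max(EF_A=7, EF_C=2) = 7; EF_F = 7+8 = 15
ES_G = max(EF_A=7, EF_B=11, EF_E=24, EF_F=15) = 24; EF_G = 24+3 = 27
Expected project duration μ = 27 hours. Critical path: D → E → G.

Variance along critical path = 5.444 + 7.111 + 0.444 = 13.000
σ = √13.000 = 3.606 hours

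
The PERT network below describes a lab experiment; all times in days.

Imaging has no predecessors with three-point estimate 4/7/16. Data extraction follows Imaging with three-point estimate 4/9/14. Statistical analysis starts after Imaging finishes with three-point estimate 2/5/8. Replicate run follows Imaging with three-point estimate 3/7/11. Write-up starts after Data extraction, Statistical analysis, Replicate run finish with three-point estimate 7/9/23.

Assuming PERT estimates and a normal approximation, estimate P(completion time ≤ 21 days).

te_Imaging = (4 + 4·7 + 16)/6 = 48/6 = 8; σ²_Imaging = ((16−4)/6)² = 4.000
te_Data extraction = (4 + 4·9 + 14)/6 = 54/6 = 9; σ²_Data extraction = ((14−4)/6)² = 2.778
te_Statistical analysis = (2 + 4·5 + 8)/6 = 30/6 = 5; σ²_Statistical analysis = ((8−2)/6)² = 1.000
te_Replicate run = (3 + 4·7 + 11)/6 = 42/6 = 7; σ²_Replicate run = ((11−3)/6)² = 1.778
te_Write-up = (7 + 4·9 + 23)/6 = 66/6 = 11; σ²_Write-up = ((23−7)/6)² = 7.111

Forward pass:
ES_Imaging = 0; EF_Imaging = 8
ES_Data extraction = 8; EF_Data extraction = 8+9 = 17
ES_Statistical analysis = 8; EF_Statistical analysis = 8+5 = 13
ES_Replicate run = 8; EF_Replicate run = 8+7 = 15
ES_Write-up = max(EF_Data extraction=17, EF_Statistical analysis=13, EF_Replicate run=15) = 17; EF_Write-up = 17+11 = 28
Expected project duration μ = 28 days. Critical path: Imaging → Data extraction → Write-up.

Variance along critical path = 4.000 + 2.778 + 7.111 = 13.889; σ = √13.889 = 3.727 days.
Z = (21 − 28) / 3.727 = -1.878
P(T ≤ 21) = Φ(-1.878) ≈ 0.030

0.030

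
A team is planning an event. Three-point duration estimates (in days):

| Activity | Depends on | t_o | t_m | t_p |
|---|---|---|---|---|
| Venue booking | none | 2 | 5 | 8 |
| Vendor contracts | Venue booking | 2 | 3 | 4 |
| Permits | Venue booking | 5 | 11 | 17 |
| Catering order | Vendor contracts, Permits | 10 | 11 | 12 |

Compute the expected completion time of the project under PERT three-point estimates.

27 days

te_Venue booking = (2 + 4·5 + 8)/6 = 30/6 = 5
te_Vendor contracts = (2 + 4·3 + 4)/6 = 18/6 = 3
te_Permits = (5 + 4·11 + 17)/6 = 66/6 = 11
te_Catering order = (10 + 4·11 + 12)/6 = 66/6 = 11

Forward pass:
ES_Venue booking = 0; EF_Venue booking = 5
ES_Vendor contracts = 5; EF_Vendor contracts = 5+3 = 8
ES_Permits = 5; EF_Permits = 5+11 = 16
ES_Catering order = max(EF_Vendor contracts=8, EF_Permits=16) = 16; EF_Catering order = 16+11 = 27
Expected project duration μ = 27 days. Critical path: Venue booking → Permits → Catering order.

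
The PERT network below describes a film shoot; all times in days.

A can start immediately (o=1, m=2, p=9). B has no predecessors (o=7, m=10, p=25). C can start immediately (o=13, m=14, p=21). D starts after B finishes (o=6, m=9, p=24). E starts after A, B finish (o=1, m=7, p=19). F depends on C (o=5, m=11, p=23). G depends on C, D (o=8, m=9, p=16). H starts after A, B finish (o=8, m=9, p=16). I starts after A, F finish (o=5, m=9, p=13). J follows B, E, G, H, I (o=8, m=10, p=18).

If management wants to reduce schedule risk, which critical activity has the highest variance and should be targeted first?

te_A = (1 + 4·2 + 9)/6 = 18/6 = 3; σ²_A = ((9−1)/6)² = 1.778
te_B = (7 + 4·10 + 25)/6 = 72/6 = 12; σ²_B = ((25−7)/6)² = 9.000
te_C = (13 + 4·14 + 21)/6 = 90/6 = 15; σ²_C = ((21−13)/6)² = 1.778
te_D = (6 + 4·9 + 24)/6 = 66/6 = 11; σ²_D = ((24−6)/6)² = 9.000
te_E = (1 + 4·7 + 19)/6 = 48/6 = 8; σ²_E = ((19−1)/6)² = 9.000
te_F = (5 + 4·11 + 23)/6 = 72/6 = 12; σ²_F = ((23−5)/6)² = 9.000
te_G = (8 + 4·9 + 16)/6 = 60/6 = 10; σ²_G = ((16−8)/6)² = 1.778
te_H = (8 + 4·9 + 16)/6 = 60/6 = 10; σ²_H = ((16−8)/6)² = 1.778
te_I = (5 + 4·9 + 13)/6 = 54/6 = 9; σ²_I = ((13−5)/6)² = 1.778
te_J = (8 + 4·10 + 18)/6 = 66/6 = 11; σ²_J = ((18−8)/6)² = 2.778

Forward pass:
ES_A = 0; EF_A = 3
ES_B = 0; EF_B = 12
ES_C = 0; EF_C = 15
ES_D = 12; EF_D = 12+11 = 23
ES_E = max(EF_A=3, EF_B=12) = 12; EF_E = 12+8 = 20
ES_F = 15; EF_F = 15+12 = 27
ES_G = max(EF_C=15, EF_D=23) = 23; EF_G = 23+10 = 33
ES_H = max(EF_A=3, EF_B=12) = 12; EF_H = 12+10 = 22
ES_I = max(EF_A=3, EF_F=27) = 27; EF_I = 27+9 = 36
ES_J = max(EF_B=12, EF_E=20, EF_G=33, EF_H=22, EF_I=36) = 36; EF_J = 36+11 = 47
Expected project duration μ = 47 days. Critical path: C → F → I → J.

Variances on critical path: σ²_C=1.778, σ²_F=9.000, σ²_I=1.778, σ²_J=2.778.
Largest is σ²_F = 9.000.

F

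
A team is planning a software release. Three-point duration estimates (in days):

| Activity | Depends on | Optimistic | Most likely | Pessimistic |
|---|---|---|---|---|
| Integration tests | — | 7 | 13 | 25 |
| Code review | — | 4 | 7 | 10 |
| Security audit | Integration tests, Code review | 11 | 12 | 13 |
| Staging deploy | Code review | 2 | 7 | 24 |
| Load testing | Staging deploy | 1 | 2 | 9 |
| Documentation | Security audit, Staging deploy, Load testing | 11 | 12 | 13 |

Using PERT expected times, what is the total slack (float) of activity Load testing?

7 days

te_Integration tests = (7 + 4·13 + 25)/6 = 84/6 = 14
te_Code review = (4 + 4·7 + 10)/6 = 42/6 = 7
te_Security audit = (11 + 4·12 + 13)/6 = 72/6 = 12
te_Staging deploy = (2 + 4·7 + 24)/6 = 54/6 = 9
te_Load testing = (1 + 4·2 + 9)/6 = 18/6 = 3
te_Documentation = (11 + 4·12 + 13)/6 = 72/6 = 12

Forward pass:
ES_Integration tests = 0; EF_Integration tests = 14
ES_Code review = 0; EF_Code review = 7
ES_Security audit = max(EF_Integration tests=14, EF_Code review=7) = 14; EF_Security audit = 14+12 = 26
ES_Staging deploy = 7; EF_Staging deploy = 7+9 = 16
ES_Load testing = 16; EF_Load testing = 16+3 = 19
ES_Documentation = max(EF_Security audit=26, EF_Staging deploy=16, EF_Load testing=19) = 26; EF_Documentation = 26+12 = 38
Expected project duration μ = 38 days. Critical path: Integration tests → Security audit → Documentation.

Backward pass:
LF_Documentation = 38; LS_Documentation = 38−12 = 26
LF_Load testing = LS_Documentation = 26; LS_Load testing = 26−3 = 23
LF_Staging deploy = min(LS_Load testing=23, LS_Documentation=26) = 23; LS_Staging deploy = 23−9 = 14
LF_Security audit = LS_Documentation = 26; LS_Security audit = 26−12 = 14
LF_Code review = min(LS_Security audit=14, LS_Staging deploy=14) = 14; LS_Code review = 14−7 = 7
LF_Integration tests = LS_Security audit = 14; LS_Integration tests = 14−14 = 0
Slack_Load testing = LS_Load testing − ES_Load testing = 23 − 16 = 7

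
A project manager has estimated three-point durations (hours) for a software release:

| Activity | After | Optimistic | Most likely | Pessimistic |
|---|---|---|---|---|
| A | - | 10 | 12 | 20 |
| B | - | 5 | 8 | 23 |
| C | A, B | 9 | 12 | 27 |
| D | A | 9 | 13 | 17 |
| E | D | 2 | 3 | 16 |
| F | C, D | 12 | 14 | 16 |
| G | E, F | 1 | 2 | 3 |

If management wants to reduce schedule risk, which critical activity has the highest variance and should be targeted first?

C

te_A = (10 + 4·12 + 20)/6 = 78/6 = 13; σ²_A = ((20−10)/6)² = 2.778
te_B = (5 + 4·8 + 23)/6 = 60/6 = 10; σ²_B = ((23−5)/6)² = 9.000
te_C = (9 + 4·12 + 27)/6 = 84/6 = 14; σ²_C = ((27−9)/6)² = 9.000
te_D = (9 + 4·13 + 17)/6 = 78/6 = 13; σ²_D = ((17−9)/6)² = 1.778
te_E = (2 + 4·3 + 16)/6 = 30/6 = 5; σ²_E = ((16−2)/6)² = 5.444
te_F = (12 + 4·14 + 16)/6 = 84/6 = 14; σ²_F = ((16−12)/6)² = 0.444
te_G = (1 + 4·2 + 3)/6 = 12/6 = 2; σ²_G = ((3−1)/6)² = 0.111

Forward pass:
ES_A = 0; EF_A = 13
ES_B = 0; EF_B = 10
ES_C = max(EF_A=13, EF_B=10) = 13; EF_C = 13+14 = 27
ES_D = 13; EF_D = 13+13 = 26
ES_E = 26; EF_E = 26+5 = 31
ES_F = max(EF_C=27, EF_D=26) = 27; EF_F = 27+14 = 41
ES_G = max(EF_E=31, EF_F=41) = 41; EF_G = 41+2 = 43
Expected project duration μ = 43 hours. Critical path: A → C → F → G.

Variances on critical path: σ²_A=2.778, σ²_C=9.000, σ²_F=0.444, σ²_G=0.111.
Largest is σ²_C = 9.000.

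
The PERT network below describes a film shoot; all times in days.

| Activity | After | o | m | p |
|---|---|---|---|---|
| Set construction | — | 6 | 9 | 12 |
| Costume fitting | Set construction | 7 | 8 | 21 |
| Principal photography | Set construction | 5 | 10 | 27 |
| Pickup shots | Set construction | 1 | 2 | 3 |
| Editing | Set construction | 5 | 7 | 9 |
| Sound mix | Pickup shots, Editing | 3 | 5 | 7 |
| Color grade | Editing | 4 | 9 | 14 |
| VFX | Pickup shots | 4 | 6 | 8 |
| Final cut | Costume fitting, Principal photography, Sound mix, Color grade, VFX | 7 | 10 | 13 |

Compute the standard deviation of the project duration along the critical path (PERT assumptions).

te_Set construction = (6 + 4·9 + 12)/6 = 54/6 = 9; σ²_Set construction = ((12−6)/6)² = 1.000
te_Costume fitting = (7 + 4·8 + 21)/6 = 60/6 = 10; σ²_Costume fitting = ((21−7)/6)² = 5.444
te_Principal photography = (5 + 4·10 + 27)/6 = 72/6 = 12; σ²_Principal photography = ((27−5)/6)² = 13.444
te_Pickup shots = (1 + 4·2 + 3)/6 = 12/6 = 2; σ²_Pickup shots = ((3−1)/6)² = 0.111
te_Editing = (5 + 4·7 + 9)/6 = 42/6 = 7; σ²_Editing = ((9−5)/6)² = 0.444
te_Sound mix = (3 + 4·5 + 7)/6 = 30/6 = 5; σ²_Sound mix = ((7−3)/6)² = 0.444
te_Color grade = (4 + 4·9 + 14)/6 = 54/6 = 9; σ²_Color grade = ((14−4)/6)² = 2.778
te_VFX = (4 + 4·6 + 8)/6 = 36/6 = 6; σ²_VFX = ((8−4)/6)² = 0.444
te_Final cut = (7 + 4·10 + 13)/6 = 60/6 = 10; σ²_Final cut = ((13−7)/6)² = 1.000

Forward pass:
ES_Set construction = 0; EF_Set construction = 9
ES_Costume fitting = 9; EF_Costume fitting = 9+10 = 19
ES_Principal photography = 9; EF_Principal photography = 9+12 = 21
ES_Pickup shots = 9; EF_Pickup shots = 9+2 = 11
ES_Editing = 9; EF_Editing = 9+7 = 16
ES_Sound mix = max(EF_Pickup shots=11, EF_Editing=16) = 16; EF_Sound mix = 16+5 = 21
ES_Color grade = 16; EF_Color grade = 16+9 = 25
ES_VFX = 11; EF_VFX = 11+6 = 17
ES_Final cut = max(EF_Costume fitting=19, EF_Principal photography=21, EF_Sound mix=21, EF_Color grade=25, EF_VFX=17) = 25; EF_Final cut = 25+10 = 35
Expected project duration μ = 35 days. Critical path: Set construction → Editing → Color grade → Final cut.

Variance along critical path = 1.000 + 0.444 + 2.778 + 1.000 = 5.222
σ = √5.222 = 2.285 days

2.29 days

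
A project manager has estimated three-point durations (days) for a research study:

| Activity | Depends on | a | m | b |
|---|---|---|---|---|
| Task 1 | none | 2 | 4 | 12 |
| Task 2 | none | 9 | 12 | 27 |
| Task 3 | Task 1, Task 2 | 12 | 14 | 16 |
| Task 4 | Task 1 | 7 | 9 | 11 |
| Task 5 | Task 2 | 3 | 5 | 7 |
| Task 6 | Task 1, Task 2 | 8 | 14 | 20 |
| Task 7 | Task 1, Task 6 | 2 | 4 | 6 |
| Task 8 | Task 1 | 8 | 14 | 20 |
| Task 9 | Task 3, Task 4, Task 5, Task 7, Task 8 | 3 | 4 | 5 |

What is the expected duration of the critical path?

te_Task 1 = (2 + 4·4 + 12)/6 = 30/6 = 5
te_Task 2 = (9 + 4·12 + 27)/6 = 84/6 = 14
te_Task 3 = (12 + 4·14 + 16)/6 = 84/6 = 14
te_Task 4 = (7 + 4·9 + 11)/6 = 54/6 = 9
te_Task 5 = (3 + 4·5 + 7)/6 = 30/6 = 5
te_Task 6 = (8 + 4·14 + 20)/6 = 84/6 = 14
te_Task 7 = (2 + 4·4 + 6)/6 = 24/6 = 4
te_Task 8 = (8 + 4·14 + 20)/6 = 84/6 = 14
te_Task 9 = (3 + 4·4 + 5)/6 = 24/6 = 4

Forward pass:
ES_Task 1 = 0; EF_Task 1 = 5
ES_Task 2 = 0; EF_Task 2 = 14
ES_Task 3 = max(EF_Task 1=5, EF_Task 2=14) = 14; EF_Task 3 = 14+14 = 28
ES_Task 4 = 5; EF_Task 4 = 5+9 = 14
ES_Task 5 = 14; EF_Task 5 = 14+5 = 19
ES_Task 6 = max(EF_Task 1=5, EF_Task 2=14) = 14; EF_Task 6 = 14+14 = 28
ES_Task 7 = max(EF_Task 1=5, EF_Task 6=28) = 28; EF_Task 7 = 28+4 = 32
ES_Task 8 = 5; EF_Task 8 = 5+14 = 19
ES_Task 9 = max(EF_Task 3=28, EF_Task 4=14, EF_Task 5=19, EF_Task 7=32, EF_Task 8=19) = 32; EF_Task 9 = 32+4 = 36
Expected project duration μ = 36 days. Critical path: Task 2 → Task 6 → Task 7 → Task 9.

36 days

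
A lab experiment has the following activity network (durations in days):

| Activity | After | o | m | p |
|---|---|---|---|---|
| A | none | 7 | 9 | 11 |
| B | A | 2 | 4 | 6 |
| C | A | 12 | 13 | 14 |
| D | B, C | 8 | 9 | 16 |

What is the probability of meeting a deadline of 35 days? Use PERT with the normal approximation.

te_A = (7 + 4·9 + 11)/6 = 54/6 = 9; σ²_A = ((11−7)/6)² = 0.444
te_B = (2 + 4·4 + 6)/6 = 24/6 = 4; σ²_B = ((6−2)/6)² = 0.444
te_C = (12 + 4·13 + 14)/6 = 78/6 = 13; σ²_C = ((14−12)/6)² = 0.111
te_D = (8 + 4·9 + 16)/6 = 60/6 = 10; σ²_D = ((16−8)/6)² = 1.778

Forward pass:
ES_A = 0; EF_A = 9
ES_B = 9; EF_B = 9+4 = 13
ES_C = 9; EF_C = 9+13 = 22
ES_D = max(EF_B=13, EF_C=22) = 22; EF_D = 22+10 = 32
Expected project duration μ = 32 days. Critical path: A → C → D.

Variance along critical path = 0.444 + 0.111 + 1.778 = 2.333; σ = √2.333 = 1.528 days.
Z = (35 − 32) / 1.528 = 1.964
P(T ≤ 35) = Φ(1.964) ≈ 0.975

0.975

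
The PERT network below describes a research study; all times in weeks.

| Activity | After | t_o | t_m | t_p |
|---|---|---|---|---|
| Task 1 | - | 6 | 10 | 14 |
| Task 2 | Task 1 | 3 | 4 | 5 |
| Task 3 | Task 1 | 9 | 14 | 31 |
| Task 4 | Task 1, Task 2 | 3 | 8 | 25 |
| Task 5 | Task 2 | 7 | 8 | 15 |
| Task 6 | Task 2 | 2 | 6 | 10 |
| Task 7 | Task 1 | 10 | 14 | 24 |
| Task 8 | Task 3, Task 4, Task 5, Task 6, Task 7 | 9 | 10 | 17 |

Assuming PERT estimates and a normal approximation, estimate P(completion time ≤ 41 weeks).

0.834

te_Task 1 = (6 + 4·10 + 14)/6 = 60/6 = 10; σ²_Task 1 = ((14−6)/6)² = 1.778
te_Task 2 = (3 + 4·4 + 5)/6 = 24/6 = 4; σ²_Task 2 = ((5−3)/6)² = 0.111
te_Task 3 = (9 + 4·14 + 31)/6 = 96/6 = 16; σ²_Task 3 = ((31−9)/6)² = 13.444
te_Task 4 = (3 + 4·8 + 25)/6 = 60/6 = 10; σ²_Task 4 = ((25−3)/6)² = 13.444
te_Task 5 = (7 + 4·8 + 15)/6 = 54/6 = 9; σ²_Task 5 = ((15−7)/6)² = 1.778
te_Task 6 = (2 + 4·6 + 10)/6 = 36/6 = 6; σ²_Task 6 = ((10−2)/6)² = 1.778
te_Task 7 = (10 + 4·14 + 24)/6 = 90/6 = 15; σ²_Task 7 = ((24−10)/6)² = 5.444
te_Task 8 = (9 + 4·10 + 17)/6 = 66/6 = 11; σ²_Task 8 = ((17−9)/6)² = 1.778

Forward pass:
ES_Task 1 = 0; EF_Task 1 = 10
ES_Task 2 = 10; EF_Task 2 = 10+4 = 14
ES_Task 3 = 10; EF_Task 3 = 10+16 = 26
ES_Task 4 = max(EF_Task 1=10, EF_Task 2=14) = 14; EF_Task 4 = 14+10 = 24
ES_Task 5 = 14; EF_Task 5 = 14+9 = 23
ES_Task 6 = 14; EF_Task 6 = 14+6 = 20
ES_Task 7 = 10; EF_Task 7 = 10+15 = 25
ES_Task 8 = max(EF_Task 3=26, EF_Task 4=24, EF_Task 5=23, EF_Task 6=20, EF_Task 7=25) = 26; EF_Task 8 = 26+11 = 37
Expected project duration μ = 37 weeks. Critical path: Task 1 → Task 3 → Task 8.

Variance along critical path = 1.778 + 13.444 + 1.778 = 17.000; σ = √17.000 = 4.123 weeks.
Z = (41 − 37) / 4.123 = 0.970
P(T ≤ 41) = Φ(0.970) ≈ 0.834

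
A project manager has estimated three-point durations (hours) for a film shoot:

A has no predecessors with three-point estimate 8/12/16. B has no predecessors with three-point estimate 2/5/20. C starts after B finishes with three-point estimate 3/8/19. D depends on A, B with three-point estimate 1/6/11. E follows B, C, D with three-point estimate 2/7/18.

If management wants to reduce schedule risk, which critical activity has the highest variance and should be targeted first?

E

te_A = (8 + 4·12 + 16)/6 = 72/6 = 12; σ²_A = ((16−8)/6)² = 1.778
te_B = (2 + 4·5 + 20)/6 = 42/6 = 7; σ²_B = ((20−2)/6)² = 9.000
te_C = (3 + 4·8 + 19)/6 = 54/6 = 9; σ²_C = ((19−3)/6)² = 7.111
te_D = (1 + 4·6 + 11)/6 = 36/6 = 6; σ²_D = ((11−1)/6)² = 2.778
te_E = (2 + 4·7 + 18)/6 = 48/6 = 8; σ²_E = ((18−2)/6)² = 7.111

Forward pass:
ES_A = 0; EF_A = 12
ES_B = 0; EF_B = 7
ES_C = 7; EF_C = 7+9 = 16
ES_D = max(EF_A=12, EF_B=7) = 12; EF_D = 12+6 = 18
ES_E = max(EF_B=7, EF_C=16, EF_D=18) = 18; EF_E = 18+8 = 26
Expected project duration μ = 26 hours. Critical path: A → D → E.

Variances on critical path: σ²_A=1.778, σ²_D=2.778, σ²_E=7.111.
Largest is σ²_E = 7.111.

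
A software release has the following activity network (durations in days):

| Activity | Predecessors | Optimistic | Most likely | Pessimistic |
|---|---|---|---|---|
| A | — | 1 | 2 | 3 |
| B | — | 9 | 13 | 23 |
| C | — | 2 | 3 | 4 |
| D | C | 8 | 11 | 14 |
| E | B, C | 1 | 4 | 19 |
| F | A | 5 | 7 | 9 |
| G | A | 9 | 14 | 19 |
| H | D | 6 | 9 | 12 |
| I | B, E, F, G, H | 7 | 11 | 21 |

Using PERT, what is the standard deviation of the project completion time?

te_A = (1 + 4·2 + 3)/6 = 12/6 = 2; σ²_A = ((3−1)/6)² = 0.111
te_B = (9 + 4·13 + 23)/6 = 84/6 = 14; σ²_B = ((23−9)/6)² = 5.444
te_C = (2 + 4·3 + 4)/6 = 18/6 = 3; σ²_C = ((4−2)/6)² = 0.111
te_D = (8 + 4·11 + 14)/6 = 66/6 = 11; σ²_D = ((14−8)/6)² = 1.000
te_E = (1 + 4·4 + 19)/6 = 36/6 = 6; σ²_E = ((19−1)/6)² = 9.000
te_F = (5 + 4·7 + 9)/6 = 42/6 = 7; σ²_F = ((9−5)/6)² = 0.444
te_G = (9 + 4·14 + 19)/6 = 84/6 = 14; σ²_G = ((19−9)/6)² = 2.778
te_H = (6 + 4·9 + 12)/6 = 54/6 = 9; σ²_H = ((12−6)/6)² = 1.000
te_I = (7 + 4·11 + 21)/6 = 72/6 = 12; σ²_I = ((21−7)/6)² = 5.444

Forward pass:
ES_A = 0; EF_A = 2
ES_B = 0; EF_B = 14
ES_C = 0; EF_C = 3
ES_D = 3; EF_D = 3+11 = 14
ES_E = max(EF_B=14, EF_C=3) = 14; EF_E = 14+6 = 20
ES_F = 2; EF_F = 2+7 = 9
ES_G = 2; EF_G = 2+14 = 16
ES_H = 14; EF_H = 14+9 = 23
ES_I = max(EF_B=14, EF_E=20, EF_F=9, EF_G=16, EF_H=23) = 23; EF_I = 23+12 = 35
Expected project duration μ = 35 days. Critical path: C → D → H → I.

Variance along critical path = 0.111 + 1.000 + 1.000 + 5.444 = 7.556
σ = √7.556 = 2.749 days

2.75 days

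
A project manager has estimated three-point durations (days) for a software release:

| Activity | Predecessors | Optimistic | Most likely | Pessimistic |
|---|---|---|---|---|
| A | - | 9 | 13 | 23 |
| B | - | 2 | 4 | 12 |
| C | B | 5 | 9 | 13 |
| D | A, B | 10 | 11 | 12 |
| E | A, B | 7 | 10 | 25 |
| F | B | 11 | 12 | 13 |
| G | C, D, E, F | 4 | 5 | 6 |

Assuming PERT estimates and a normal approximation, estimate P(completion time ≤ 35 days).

te_A = (9 + 4·13 + 23)/6 = 84/6 = 14; σ²_A = ((23−9)/6)² = 5.444
te_B = (2 + 4·4 + 12)/6 = 30/6 = 5; σ²_B = ((12−2)/6)² = 2.778
te_C = (5 + 4·9 + 13)/6 = 54/6 = 9; σ²_C = ((13−5)/6)² = 1.778
te_D = (10 + 4·11 + 12)/6 = 66/6 = 11; σ²_D = ((12−10)/6)² = 0.111
te_E = (7 + 4·10 + 25)/6 = 72/6 = 12; σ²_E = ((25−7)/6)² = 9.000
te_F = (11 + 4·12 + 13)/6 = 72/6 = 12; σ²_F = ((13−11)/6)² = 0.111
te_G = (4 + 4·5 + 6)/6 = 30/6 = 5; σ²_G = ((6−4)/6)² = 0.111

Forward pass:
ES_A = 0; EF_A = 14
ES_B = 0; EF_B = 5
ES_C = 5; EF_C = 5+9 = 14
ES_D = max(EF_A=14, EF_B=5) = 14; EF_D = 14+11 = 25
ES_E = max(EF_A=14, EF_B=5) = 14; EF_E = 14+12 = 26
ES_F = 5; EF_F = 5+12 = 17
ES_G = max(EF_C=14, EF_D=25, EF_E=26, EF_F=17) = 26; EF_G = 26+5 = 31
Expected project duration μ = 31 days. Critical path: A → E → G.

Variance along critical path = 5.444 + 9.000 + 0.111 = 14.556; σ = √14.556 = 3.815 days.
Z = (35 − 31) / 3.815 = 1.048
P(T ≤ 35) = Φ(1.048) ≈ 0.853

0.853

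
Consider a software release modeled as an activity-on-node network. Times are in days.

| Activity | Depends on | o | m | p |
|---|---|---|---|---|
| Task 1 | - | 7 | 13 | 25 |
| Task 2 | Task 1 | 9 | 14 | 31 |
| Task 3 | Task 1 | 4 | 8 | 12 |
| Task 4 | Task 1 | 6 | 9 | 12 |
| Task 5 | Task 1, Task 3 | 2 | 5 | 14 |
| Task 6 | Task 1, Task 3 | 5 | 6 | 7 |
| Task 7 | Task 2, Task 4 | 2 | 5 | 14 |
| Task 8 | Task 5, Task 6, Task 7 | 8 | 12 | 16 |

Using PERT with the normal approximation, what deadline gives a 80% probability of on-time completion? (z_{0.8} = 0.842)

te_Task 1 = (7 + 4·13 + 25)/6 = 84/6 = 14; σ²_Task 1 = ((25−7)/6)² = 9.000
te_Task 2 = (9 + 4·14 + 31)/6 = 96/6 = 16; σ²_Task 2 = ((31−9)/6)² = 13.444
te_Task 3 = (4 + 4·8 + 12)/6 = 48/6 = 8; σ²_Task 3 = ((12−4)/6)² = 1.778
te_Task 4 = (6 + 4·9 + 12)/6 = 54/6 = 9; σ²_Task 4 = ((12−6)/6)² = 1.000
te_Task 5 = (2 + 4·5 + 14)/6 = 36/6 = 6; σ²_Task 5 = ((14−2)/6)² = 4.000
te_Task 6 = (5 + 4·6 + 7)/6 = 36/6 = 6; σ²_Task 6 = ((7−5)/6)² = 0.111
te_Task 7 = (2 + 4·5 + 14)/6 = 36/6 = 6; σ²_Task 7 = ((14−2)/6)² = 4.000
te_Task 8 = (8 + 4·12 + 16)/6 = 72/6 = 12; σ²_Task 8 = ((16−8)/6)² = 1.778

Forward pass:
ES_Task 1 = 0; EF_Task 1 = 14
ES_Task 2 = 14; EF_Task 2 = 14+16 = 30
ES_Task 3 = 14; EF_Task 3 = 14+8 = 22
ES_Task 4 = 14; EF_Task 4 = 14+9 = 23
ES_Task 5 = max(EF_Task 1=14, EF_Task 3=22) = 22; EF_Task 5 = 22+6 = 28
ES_Task 6 = max(EF_Task 1=14, EF_Task 3=22) = 22; EF_Task 6 = 22+6 = 28
ES_Task 7 = max(EF_Task 2=30, EF_Task 4=23) = 30; EF_Task 7 = 30+6 = 36
ES_Task 8 = max(EF_Task 5=28, EF_Task 6=28, EF_Task 7=36) = 36; EF_Task 8 = 36+12 = 48
Expected project duration μ = 48 days. Critical path: Task 1 → Task 2 → Task 7 → Task 8.

Variance along critical path = 9.000 + 13.444 + 4.000 + 1.778 = 28.222; σ = 5.312 days.
D = μ + z·σ = 48 + 0.842·5.312 = 52.5 days

52.5 days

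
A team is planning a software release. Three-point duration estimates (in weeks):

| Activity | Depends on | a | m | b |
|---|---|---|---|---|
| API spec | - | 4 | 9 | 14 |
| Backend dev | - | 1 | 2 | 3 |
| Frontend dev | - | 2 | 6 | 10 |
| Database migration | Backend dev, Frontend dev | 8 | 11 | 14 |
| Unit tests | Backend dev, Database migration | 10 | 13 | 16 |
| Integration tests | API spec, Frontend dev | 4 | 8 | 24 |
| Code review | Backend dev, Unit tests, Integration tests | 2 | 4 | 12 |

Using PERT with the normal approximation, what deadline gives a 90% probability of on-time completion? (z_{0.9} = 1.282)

38.3 weeks

te_API spec = (4 + 4·9 + 14)/6 = 54/6 = 9; σ²_API spec = ((14−4)/6)² = 2.778
te_Backend dev = (1 + 4·2 + 3)/6 = 12/6 = 2; σ²_Backend dev = ((3−1)/6)² = 0.111
te_Frontend dev = (2 + 4·6 + 10)/6 = 36/6 = 6; σ²_Frontend dev = ((10−2)/6)² = 1.778
te_Database migration = (8 + 4·11 + 14)/6 = 66/6 = 11; σ²_Database migration = ((14−8)/6)² = 1.000
te_Unit tests = (10 + 4·13 + 16)/6 = 78/6 = 13; σ²_Unit tests = ((16−10)/6)² = 1.000
te_Integration tests = (4 + 4·8 + 24)/6 = 60/6 = 10; σ²_Integration tests = ((24−4)/6)² = 11.111
te_Code review = (2 + 4·4 + 12)/6 = 30/6 = 5; σ²_Code review = ((12−2)/6)² = 2.778

Forward pass:
ES_API spec = 0; EF_API spec = 9
ES_Backend dev = 0; EF_Backend dev = 2
ES_Frontend dev = 0; EF_Frontend dev = 6
ES_Database migration = max(EF_Backend dev=2, EF_Frontend dev=6) = 6; EF_Database migration = 6+11 = 17
ES_Unit tests = max(EF_Backend dev=2, EF_Database migration=17) = 17; EF_Unit tests = 17+13 = 30
ES_Integration tests = max(EF_API spec=9, EF_Frontend dev=6) = 9; EF_Integration tests = 9+10 = 19
ES_Code review = max(EF_Backend dev=2, EF_Unit tests=30, EF_Integration tests=19) = 30; EF_Code review = 30+5 = 35
Expected project duration μ = 35 weeks. Critical path: Frontend dev → Database migration → Unit tests → Code review.

Variance along critical path = 1.778 + 1.000 + 1.000 + 2.778 = 6.556; σ = 2.560 weeks.
D = μ + z·σ = 35 + 1.282·2.560 = 38.3 weeks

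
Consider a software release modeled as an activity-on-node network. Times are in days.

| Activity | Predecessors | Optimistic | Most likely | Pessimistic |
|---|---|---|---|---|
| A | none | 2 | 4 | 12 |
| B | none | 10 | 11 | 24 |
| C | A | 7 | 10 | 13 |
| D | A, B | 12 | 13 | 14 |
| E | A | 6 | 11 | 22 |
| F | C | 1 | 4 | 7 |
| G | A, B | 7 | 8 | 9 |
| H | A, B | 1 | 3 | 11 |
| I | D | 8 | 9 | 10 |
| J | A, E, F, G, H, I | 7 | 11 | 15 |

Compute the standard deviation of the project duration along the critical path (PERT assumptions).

2.73 days

te_A = (2 + 4·4 + 12)/6 = 30/6 = 5; σ²_A = ((12−2)/6)² = 2.778
te_B = (10 + 4·11 + 24)/6 = 78/6 = 13; σ²_B = ((24−10)/6)² = 5.444
te_C = (7 + 4·10 + 13)/6 = 60/6 = 10; σ²_C = ((13−7)/6)² = 1.000
te_D = (12 + 4·13 + 14)/6 = 78/6 = 13; σ²_D = ((14−12)/6)² = 0.111
te_E = (6 + 4·11 + 22)/6 = 72/6 = 12; σ²_E = ((22−6)/6)² = 7.111
te_F = (1 + 4·4 + 7)/6 = 24/6 = 4; σ²_F = ((7−1)/6)² = 1.000
te_G = (7 + 4·8 + 9)/6 = 48/6 = 8; σ²_G = ((9−7)/6)² = 0.111
te_H = (1 + 4·3 + 11)/6 = 24/6 = 4; σ²_H = ((11−1)/6)² = 2.778
te_I = (8 + 4·9 + 10)/6 = 54/6 = 9; σ²_I = ((10−8)/6)² = 0.111
te_J = (7 + 4·11 + 15)/6 = 66/6 = 11; σ²_J = ((15−7)/6)² = 1.778

Forward pass:
ES_A = 0; EF_A = 5
ES_B = 0; EF_B = 13
ES_C = 5; EF_C = 5+10 = 15
ES_D = max(EF_A=5, EF_B=13) = 13; EF_D = 13+13 = 26
ES_E = 5; EF_E = 5+12 = 17
ES_F = 15; EF_F = 15+4 = 19
ES_G = max(EF_A=5, EF_B=13) = 13; EF_G = 13+8 = 21
ES_H = max(EF_A=5, EF_B=13) = 13; EF_H = 13+4 = 17
ES_I = 26; EF_I = 26+9 = 35
ES_J = max(EF_A=5, EF_E=17, EF_F=19, EF_G=21, EF_H=17, EF_I=35) = 35; EF_J = 35+11 = 46
Expected project duration μ = 46 days. Critical path: B → D → I → J.

Variance along critical path = 5.444 + 0.111 + 0.111 + 1.778 = 7.444
σ = √7.444 = 2.728 days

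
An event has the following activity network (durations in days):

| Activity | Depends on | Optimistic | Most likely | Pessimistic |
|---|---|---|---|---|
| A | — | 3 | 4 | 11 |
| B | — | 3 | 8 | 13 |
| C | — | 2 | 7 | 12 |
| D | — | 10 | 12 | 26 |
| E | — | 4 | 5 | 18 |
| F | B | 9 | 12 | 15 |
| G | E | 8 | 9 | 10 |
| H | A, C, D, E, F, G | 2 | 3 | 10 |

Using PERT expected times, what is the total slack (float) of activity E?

te_A = (3 + 4·4 + 11)/6 = 30/6 = 5
te_B = (3 + 4·8 + 13)/6 = 48/6 = 8
te_C = (2 + 4·7 + 12)/6 = 42/6 = 7
te_D = (10 + 4·12 + 26)/6 = 84/6 = 14
te_E = (4 + 4·5 + 18)/6 = 42/6 = 7
te_F = (9 + 4·12 + 15)/6 = 72/6 = 12
te_G = (8 + 4·9 + 10)/6 = 54/6 = 9
te_H = (2 + 4·3 + 10)/6 = 24/6 = 4

Forward pass:
ES_A = 0; EF_A = 5
ES_B = 0; EF_B = 8
ES_C = 0; EF_C = 7
ES_D = 0; EF_D = 14
ES_E = 0; EF_E = 7
ES_F = 8; EF_F = 8+12 = 20
ES_G = 7; EF_G = 7+9 = 16
ES_H = max(EF_A=5, EF_C=7, EF_D=14, EF_E=7, EF_F=20, EF_G=16) = 20; EF_H = 20+4 = 24
Expected project duration μ = 24 days. Critical path: B → F → H.

Backward pass:
LF_H = 24; LS_H = 24−4 = 20
LF_G = LS_H = 20; LS_G = 20−9 = 11
LF_F = LS_H = 20; LS_F = 20−12 = 8
LF_E = min(LS_G=11, LS_H=20) = 11; LS_E = 11−7 = 4
LF_D = LS_H = 20; LS_D = 20−14 = 6
LF_C = LS_H = 20; LS_C = 20−7 = 13
LF_B = LS_F = 8; LS_B = 8−8 = 0
LF_A = LS_H = 20; LS_A = 20−5 = 15
Slack_E = LS_E − ES_E = 4 − 0 = 4

4 days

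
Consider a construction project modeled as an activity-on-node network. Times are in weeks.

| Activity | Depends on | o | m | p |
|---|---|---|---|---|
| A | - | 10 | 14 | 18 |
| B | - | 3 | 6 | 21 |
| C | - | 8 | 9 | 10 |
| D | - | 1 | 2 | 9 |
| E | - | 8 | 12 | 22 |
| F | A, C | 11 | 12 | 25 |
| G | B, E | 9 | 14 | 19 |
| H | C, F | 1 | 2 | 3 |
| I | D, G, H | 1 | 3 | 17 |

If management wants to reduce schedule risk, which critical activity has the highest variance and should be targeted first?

te_A = (10 + 4·14 + 18)/6 = 84/6 = 14; σ²_A = ((18−10)/6)² = 1.778
te_B = (3 + 4·6 + 21)/6 = 48/6 = 8; σ²_B = ((21−3)/6)² = 9.000
te_C = (8 + 4·9 + 10)/6 = 54/6 = 9; σ²_C = ((10−8)/6)² = 0.111
te_D = (1 + 4·2 + 9)/6 = 18/6 = 3; σ²_D = ((9−1)/6)² = 1.778
te_E = (8 + 4·12 + 22)/6 = 78/6 = 13; σ²_E = ((22−8)/6)² = 5.444
te_F = (11 + 4·12 + 25)/6 = 84/6 = 14; σ²_F = ((25−11)/6)² = 5.444
te_G = (9 + 4·14 + 19)/6 = 84/6 = 14; σ²_G = ((19−9)/6)² = 2.778
te_H = (1 + 4·2 + 3)/6 = 12/6 = 2; σ²_H = ((3−1)/6)² = 0.111
te_I = (1 + 4·3 + 17)/6 = 30/6 = 5; σ²_I = ((17−1)/6)² = 7.111

Forward pass:
ES_A = 0; EF_A = 14
ES_B = 0; EF_B = 8
ES_C = 0; EF_C = 9
ES_D = 0; EF_D = 3
ES_E = 0; EF_E = 13
ES_F = max(EF_A=14, EF_C=9) = 14; EF_F = 14+14 = 28
ES_G = max(EF_B=8, EF_E=13) = 13; EF_G = 13+14 = 27
ES_H = max(EF_C=9, EF_F=28) = 28; EF_H = 28+2 = 30
ES_I = max(EF_D=3, EF_G=27, EF_H=30) = 30; EF_I = 30+5 = 35
Expected project duration μ = 35 weeks. Critical path: A → F → H → I.

Variances on critical path: σ²_A=1.778, σ²_F=5.444, σ²_H=0.111, σ²_I=7.111.
Largest is σ²_I = 7.111.

I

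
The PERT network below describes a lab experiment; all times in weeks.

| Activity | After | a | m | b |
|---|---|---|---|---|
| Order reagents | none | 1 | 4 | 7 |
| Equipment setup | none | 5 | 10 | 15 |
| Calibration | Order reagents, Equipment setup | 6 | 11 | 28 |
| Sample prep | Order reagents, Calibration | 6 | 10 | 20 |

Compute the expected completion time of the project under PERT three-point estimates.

te_Order reagents = (1 + 4·4 + 7)/6 = 24/6 = 4
te_Equipment setup = (5 + 4·10 + 15)/6 = 60/6 = 10
te_Calibration = (6 + 4·11 + 28)/6 = 78/6 = 13
te_Sample prep = (6 + 4·10 + 20)/6 = 66/6 = 11

Forward pass:
ES_Order reagents = 0; EF_Order reagents = 4
ES_Equipment setup = 0; EF_Equipment setup = 10
ES_Calibration = max(EF_Order reagents=4, EF_Equipment setup=10) = 10; EF_Calibration = 10+13 = 23
ES_Sample prep = max(EF_Order reagents=4, EF_Calibration=23) = 23; EF_Sample prep = 23+11 = 34
Expected project duration μ = 34 weeks. Critical path: Equipment setup → Calibration → Sample prep.

34 weeks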